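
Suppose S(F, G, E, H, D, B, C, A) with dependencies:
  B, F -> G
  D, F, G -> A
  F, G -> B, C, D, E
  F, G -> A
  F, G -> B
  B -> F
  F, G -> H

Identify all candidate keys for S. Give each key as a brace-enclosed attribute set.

{B}, {F, G}

{B}⁺ = {A, B, C, D, E, F, G, H} — all of the relation — so {B} is a candidate key.
{F, G}⁺ = {A, B, C, D, E, F, G, H} — all of the relation — so {F, G} is a candidate key.
These are minimal and exhaustive — every other superkey contains one of them.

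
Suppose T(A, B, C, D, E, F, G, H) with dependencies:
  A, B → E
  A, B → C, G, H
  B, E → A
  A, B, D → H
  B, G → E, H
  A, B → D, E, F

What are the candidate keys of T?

{A, B}, {B, E}, {B, G}

Attributes never on any right-hand side: {B} — every candidate key must contain it.
{A, B}⁺ = {A, B, C, D, E, F, G, H} — all of the relation — so {A, B} is a candidate key.
{B, E}⁺ = {A, B, C, D, E, F, G, H} — all of the relation — so {B, E} is a candidate key.
{B, G}⁺ = {A, B, C, D, E, F, G, H} — all of the relation — so {B, G} is a candidate key.
Any other superkey properly contains one of these, so there are no further candidate keys.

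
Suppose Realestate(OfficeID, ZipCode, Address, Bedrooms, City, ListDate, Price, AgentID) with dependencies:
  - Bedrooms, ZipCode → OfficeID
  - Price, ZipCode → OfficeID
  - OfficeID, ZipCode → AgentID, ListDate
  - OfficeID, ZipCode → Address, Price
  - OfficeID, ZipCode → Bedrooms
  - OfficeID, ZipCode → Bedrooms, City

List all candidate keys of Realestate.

{Bedrooms, ZipCode}, {OfficeID, ZipCode}, {Price, ZipCode}

No FD produces {ZipCode}, so it must be in every candidate key.
Closure of {Bedrooms, ZipCode} is {Address, AgentID, Bedrooms, City, ListDate, OfficeID, Price, ZipCode}, the whole schema; {Bedrooms, ZipCode} is a candidate key.
Closure of {OfficeID, ZipCode} is {Address, AgentID, Bedrooms, City, ListDate, OfficeID, Price, ZipCode}, the whole schema; {OfficeID, ZipCode} is a candidate key.
Closure of {Price, ZipCode} is {Address, AgentID, Bedrooms, City, ListDate, OfficeID, Price, ZipCode}, the whole schema; {Price, ZipCode} is a candidate key.
Any other superkey properly contains one of these, so there are no further candidate keys.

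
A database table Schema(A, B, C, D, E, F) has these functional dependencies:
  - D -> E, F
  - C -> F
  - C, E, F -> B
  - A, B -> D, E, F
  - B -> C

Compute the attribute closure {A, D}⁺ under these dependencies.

Start with {A, D}.
D -> E, F applies; add {E, F} → now {A, D, E, F}.
No further FD applies.

{A, D, E, F}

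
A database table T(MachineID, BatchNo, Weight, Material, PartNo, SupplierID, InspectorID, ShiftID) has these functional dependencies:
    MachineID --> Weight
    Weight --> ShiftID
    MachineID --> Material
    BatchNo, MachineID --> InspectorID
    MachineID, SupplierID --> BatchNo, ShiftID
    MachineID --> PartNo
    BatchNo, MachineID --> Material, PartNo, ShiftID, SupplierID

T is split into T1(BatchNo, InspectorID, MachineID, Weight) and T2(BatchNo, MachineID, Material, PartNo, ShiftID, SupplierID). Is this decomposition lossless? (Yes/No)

Yes

T1 ∩ T2 = {BatchNo, MachineID}; its closure under F is {BatchNo, InspectorID, MachineID, Material, PartNo, ShiftID, SupplierID, Weight}.
T1 is contained in that closure, so T1 ∩ T2 --> T1 holds and the join is lossless.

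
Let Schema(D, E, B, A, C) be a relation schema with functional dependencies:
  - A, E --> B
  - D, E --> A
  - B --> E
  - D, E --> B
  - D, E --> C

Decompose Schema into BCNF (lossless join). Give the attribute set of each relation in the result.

{A, B}; {A, C, D, E}; {B, E}

Candidate keys of the original relation: {B, D}, {D, E}.
In {A, B, C, D, E}, {A, E} is not a superkey ({A, E}⁺ restricted to this set is {A, B, E}), so split on A, E --> B into {A, B, E} and {A, C, D, E}.
In {A, B, E}, {B} is not a superkey ({B}⁺ restricted to this set is {B, E}), so split on B --> E into {B, E} and {A, B}.
{B, E} is in BCNF.
{A, B} is in BCNF.
{A, C, D, E} is in BCNF.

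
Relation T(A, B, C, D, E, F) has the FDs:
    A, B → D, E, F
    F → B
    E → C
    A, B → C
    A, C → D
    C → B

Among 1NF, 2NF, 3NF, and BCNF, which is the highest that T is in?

3NF

Candidate keys: {A, B}, {A, C}, {A, E}, {A, F}. Prime attributes: {A, B, C, E, F}.
F → B breaks BCNF: {F}⁺ = {B, F}, so {F} is not a superkey.
Its right-hand attributes {B} are all prime, as are those of every other non-superkey FD — the relation is in 3NF.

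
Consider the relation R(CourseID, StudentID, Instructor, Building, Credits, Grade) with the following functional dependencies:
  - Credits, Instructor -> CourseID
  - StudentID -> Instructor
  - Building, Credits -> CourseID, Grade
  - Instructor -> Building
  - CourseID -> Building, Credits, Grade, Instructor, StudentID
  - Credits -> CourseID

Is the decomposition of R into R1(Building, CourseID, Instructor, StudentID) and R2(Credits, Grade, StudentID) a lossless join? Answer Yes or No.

The shared attributes are {StudentID} and {StudentID}⁺ = {Building, Instructor, StudentID}.
The closure covers neither R1 nor R2 entirely; the join is not lossless.

No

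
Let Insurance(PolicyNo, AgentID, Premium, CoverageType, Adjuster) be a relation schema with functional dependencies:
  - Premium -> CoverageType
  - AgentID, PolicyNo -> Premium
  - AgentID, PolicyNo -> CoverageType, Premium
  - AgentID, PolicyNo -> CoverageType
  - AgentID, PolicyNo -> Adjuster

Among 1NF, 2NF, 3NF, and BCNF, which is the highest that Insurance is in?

Candidate key: {AgentID, PolicyNo}. Prime attributes: {AgentID, PolicyNo}.
For Premium -> CoverageType we have {Premium}⁺ = {CoverageType, Premium}; {Premium} is not a superkey, so BCNF fails.
Premium -> CoverageType determines the non-prime attribute {CoverageType} from a non-superkey — 3NF is violated.
No non-prime attribute depends on a proper subset of any candidate key, so 2NF holds.

2NF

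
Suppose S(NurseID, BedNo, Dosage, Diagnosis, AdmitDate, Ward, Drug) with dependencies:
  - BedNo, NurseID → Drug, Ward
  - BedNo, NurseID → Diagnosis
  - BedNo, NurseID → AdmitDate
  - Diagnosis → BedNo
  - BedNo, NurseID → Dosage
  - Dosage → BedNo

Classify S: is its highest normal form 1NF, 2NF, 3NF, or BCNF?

Candidate keys: {BedNo, NurseID}, {Diagnosis, NurseID}, {Dosage, NurseID}. Prime attributes: {BedNo, Diagnosis, Dosage, NurseID}.
Diagnosis → BedNo breaks BCNF: {Diagnosis}⁺ = {BedNo, Diagnosis}, so {Diagnosis} is not a superkey.
Since {BedNo} ⊆ prime attributes and every other non-superkey FD also has a prime right side, the schema is in 3NF.

3NF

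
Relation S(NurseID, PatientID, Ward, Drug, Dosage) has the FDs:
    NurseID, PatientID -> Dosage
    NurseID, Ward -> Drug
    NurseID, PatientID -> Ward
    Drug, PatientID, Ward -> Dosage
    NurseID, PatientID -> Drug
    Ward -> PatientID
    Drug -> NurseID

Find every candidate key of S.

{Drug, PatientID} is a candidate key since {Drug, PatientID}⁺ = {Dosage, Drug, NurseID, PatientID, Ward} covers every attribute.
{Drug, Ward} is a candidate key since {Drug, Ward}⁺ = {Dosage, Drug, NurseID, PatientID, Ward} covers every attribute.
{NurseID, PatientID} is a candidate key since {NurseID, PatientID}⁺ = {Dosage, Drug, NurseID, PatientID, Ward} covers every attribute.
{NurseID, Ward} is a candidate key since {NurseID, Ward}⁺ = {Dosage, Drug, NurseID, PatientID, Ward} covers every attribute.
Any other superkey properly contains one of these, so there are no further candidate keys.

{Drug, PatientID}, {Drug, Ward}, {NurseID, PatientID}, {NurseID, Ward}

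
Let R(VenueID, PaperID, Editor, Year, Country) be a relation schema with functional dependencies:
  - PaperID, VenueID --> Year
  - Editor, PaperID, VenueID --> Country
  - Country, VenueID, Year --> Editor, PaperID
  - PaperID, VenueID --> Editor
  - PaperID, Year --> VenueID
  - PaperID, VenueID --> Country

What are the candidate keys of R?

{PaperID, VenueID}⁺ = {Country, Editor, PaperID, VenueID, Year}, which is every attribute, so {PaperID, VenueID} is a candidate key.
{PaperID, Year}⁺ = {Country, Editor, PaperID, VenueID, Year}, which is every attribute, so {PaperID, Year} is a candidate key.
{Country, VenueID, Year}⁺ = {Country, Editor, PaperID, VenueID, Year}, which is every attribute, so {Country, VenueID, Year} is a candidate key.
Any other superkey properly contains one of these, so there are no further candidate keys.

{Country, VenueID, Year}, {PaperID, VenueID}, {PaperID, Year}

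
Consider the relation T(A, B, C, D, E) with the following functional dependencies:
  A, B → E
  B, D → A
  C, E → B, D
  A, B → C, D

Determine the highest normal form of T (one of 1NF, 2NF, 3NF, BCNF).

BCNF

Candidate keys: {A, B}, {B, D}, {C, E}. Prime attributes: {A, B, C, D, E}.
The left-hand side of every FD is a superkey, so BCNF is satisfied.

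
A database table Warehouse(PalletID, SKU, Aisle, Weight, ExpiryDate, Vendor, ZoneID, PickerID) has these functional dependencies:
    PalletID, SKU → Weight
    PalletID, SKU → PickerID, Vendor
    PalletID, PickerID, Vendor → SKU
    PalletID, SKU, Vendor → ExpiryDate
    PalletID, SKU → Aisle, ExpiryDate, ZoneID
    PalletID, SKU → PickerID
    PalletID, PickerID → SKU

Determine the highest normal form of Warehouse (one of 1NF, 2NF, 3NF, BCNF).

Candidate keys: {PalletID, PickerID}, {PalletID, SKU}. Prime attributes: {PalletID, PickerID, SKU}.
Each dependency's left side is a superkey — BCNF holds.

BCNF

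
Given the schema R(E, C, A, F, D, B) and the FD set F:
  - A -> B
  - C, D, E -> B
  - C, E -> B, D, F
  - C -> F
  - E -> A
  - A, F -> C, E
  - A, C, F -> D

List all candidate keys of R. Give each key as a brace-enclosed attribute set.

{A, C} is a candidate key since {A, C}⁺ = {A, B, C, D, E, F} covers every attribute.
{A, F} is a candidate key since {A, F}⁺ = {A, B, C, D, E, F} covers every attribute.
{C, E} is a candidate key since {C, E}⁺ = {A, B, C, D, E, F} covers every attribute.
{E, F} is a candidate key since {E, F}⁺ = {A, B, C, D, E, F} covers every attribute.
Any other superkey properly contains one of these, so there are no further candidate keys.

{A, C}, {A, F}, {C, E}, {E, F}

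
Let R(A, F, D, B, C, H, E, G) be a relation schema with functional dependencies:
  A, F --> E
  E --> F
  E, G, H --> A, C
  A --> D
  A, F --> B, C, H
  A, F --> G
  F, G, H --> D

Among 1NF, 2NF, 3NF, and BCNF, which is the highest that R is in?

Candidate keys: {A, E}, {A, F}, {E, G, H}. Prime attributes: {A, E, F, G, H}.
For E --> F we have {E}⁺ = {E, F}; {E} is not a superkey, so BCNF fails.
Because {D} is non-prime and the left side of A --> D is not a superkey, the relation is not in 3NF.
The proper key subset {A} of {A, E} determines non-prime {D}, so the relation is not even in 2NF.

1NF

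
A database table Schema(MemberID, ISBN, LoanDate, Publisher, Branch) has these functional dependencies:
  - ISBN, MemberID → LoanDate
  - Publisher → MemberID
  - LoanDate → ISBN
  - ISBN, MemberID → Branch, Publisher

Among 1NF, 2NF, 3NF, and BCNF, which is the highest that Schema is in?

Candidate keys: {ISBN, MemberID}, {ISBN, Publisher}, {LoanDate, MemberID}, {LoanDate, Publisher}. Prime attributes: {ISBN, LoanDate, MemberID, Publisher}.
Publisher → MemberID: {Publisher}⁺ = {MemberID, Publisher}, which is not all of the attributes, so the left side is not a superkey — BCNF is violated.
But every attribute on its right side ({MemberID}) is prime, and the same holds for every other non-superkey FD, so 3NF still holds.

3NF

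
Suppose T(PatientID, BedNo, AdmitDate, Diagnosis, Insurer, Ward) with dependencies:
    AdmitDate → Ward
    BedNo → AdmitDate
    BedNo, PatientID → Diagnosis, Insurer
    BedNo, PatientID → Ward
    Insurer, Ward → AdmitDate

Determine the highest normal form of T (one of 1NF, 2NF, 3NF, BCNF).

Candidate key: {BedNo, PatientID}. Prime attributes: {BedNo, PatientID}.
AdmitDate → Ward breaks BCNF: {AdmitDate}⁺ = {AdmitDate, Ward}, so {AdmitDate} is not a superkey.
Because {Ward} is non-prime and the left side of AdmitDate → Ward is not a superkey, the relation is not in 3NF.
{BedNo} is a proper subset of the key {BedNo, PatientID}, and {BedNo}⁺ contains the non-prime attributes {AdmitDate, Ward} — a partial dependency, so 2NF is violated.

1NF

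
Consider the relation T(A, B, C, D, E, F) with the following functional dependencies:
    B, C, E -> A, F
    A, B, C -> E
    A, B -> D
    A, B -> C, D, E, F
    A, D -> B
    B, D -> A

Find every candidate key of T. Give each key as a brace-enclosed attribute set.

{A, B}⁺ = {A, B, C, D, E, F}, which is every attribute, so {A, B} is a candidate key.
{A, D}⁺ = {A, B, C, D, E, F}, which is every attribute, so {A, D} is a candidate key.
{B, D}⁺ = {A, B, C, D, E, F}, which is every attribute, so {B, D} is a candidate key.
{B, C, E}⁺ = {A, B, C, D, E, F}, which is every attribute, so {B, C, E} is a candidate key.
These are minimal and exhaustive — every other superkey contains one of them.

{A, B}, {A, D}, {B, C, E}, {B, D}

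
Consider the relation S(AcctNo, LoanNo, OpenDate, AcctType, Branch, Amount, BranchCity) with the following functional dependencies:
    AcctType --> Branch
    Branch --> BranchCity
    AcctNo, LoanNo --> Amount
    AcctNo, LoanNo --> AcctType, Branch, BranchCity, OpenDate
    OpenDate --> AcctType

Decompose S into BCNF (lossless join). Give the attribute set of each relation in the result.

Candidate key of the original relation: {AcctNo, LoanNo}.
Within {AcctNo, AcctType, Amount, Branch, BranchCity, LoanNo, OpenDate}: {AcctType}⁺ ∩ {AcctNo, AcctType, Amount, Branch, BranchCity, LoanNo, OpenDate} = {AcctType, Branch, BranchCity}, not the whole set, so AcctType --> Branch, BranchCity violates BCNF; decompose into {AcctType, Branch, BranchCity} and {AcctNo, AcctType, Amount, LoanNo, OpenDate}.
Within {AcctType, Branch, BranchCity}: {Branch}⁺ ∩ {AcctType, Branch, BranchCity} = {Branch, BranchCity}, not the whole set, so Branch --> BranchCity violates BCNF; decompose into {Branch, BranchCity} and {AcctType, Branch}.
{Branch, BranchCity} has no BCNF violation.
{AcctType, Branch} has no BCNF violation.
Within {AcctNo, AcctType, Amount, LoanNo, OpenDate}: {OpenDate}⁺ ∩ {AcctNo, AcctType, Amount, LoanNo, OpenDate} = {AcctType, OpenDate}, not the whole set, so OpenDate --> AcctType violates BCNF; decompose into {AcctType, OpenDate} and {AcctNo, Amount, LoanNo, OpenDate}.
{AcctType, OpenDate} has no BCNF violation.
{AcctNo, Amount, LoanNo, OpenDate} has no BCNF violation.

{AcctNo, Amount, LoanNo, OpenDate}; {AcctType, Branch}; {AcctType, OpenDate}; {Branch, BranchCity}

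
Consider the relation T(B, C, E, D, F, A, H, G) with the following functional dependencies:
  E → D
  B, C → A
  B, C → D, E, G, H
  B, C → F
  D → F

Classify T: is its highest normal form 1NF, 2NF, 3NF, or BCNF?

2NF

Candidate key: {B, C}. Prime attributes: {B, C}.
E → D: {E}⁺ = {D, E, F}, which is not all of the attributes, so the left side is not a superkey — BCNF is violated.
E → D determines the non-prime attribute {D} from a non-superkey — 3NF is violated.
Checking every proper subset of each key, none determines a non-prime attribute — 2NF is satisfied.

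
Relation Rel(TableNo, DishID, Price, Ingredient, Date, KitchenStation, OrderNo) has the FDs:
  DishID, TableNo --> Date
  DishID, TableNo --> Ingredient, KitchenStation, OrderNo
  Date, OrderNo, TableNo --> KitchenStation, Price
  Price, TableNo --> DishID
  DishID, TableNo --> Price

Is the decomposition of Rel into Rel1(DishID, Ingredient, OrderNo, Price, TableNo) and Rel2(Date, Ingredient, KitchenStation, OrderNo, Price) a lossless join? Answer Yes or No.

The shared attributes are {Ingredient, OrderNo, Price} and {Ingredient, OrderNo, Price}⁺ = {Ingredient, OrderNo, Price}.
Neither Rel1 nor Rel2 is contained in that closure, so the decomposition is lossy.

No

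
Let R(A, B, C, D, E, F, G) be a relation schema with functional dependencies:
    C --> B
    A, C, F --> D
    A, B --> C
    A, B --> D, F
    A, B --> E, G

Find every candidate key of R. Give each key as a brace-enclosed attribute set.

{A, B}, {A, C}

No FD produces {A}, so it must be in every candidate key.
{A, B}⁺ = {A, B, C, D, E, F, G}, which is every attribute, so {A, B} is a candidate key.
{A, C}⁺ = {A, B, C, D, E, F, G}, which is every attribute, so {A, C} is a candidate key.
These are minimal and exhaustive — every other superkey contains one of them.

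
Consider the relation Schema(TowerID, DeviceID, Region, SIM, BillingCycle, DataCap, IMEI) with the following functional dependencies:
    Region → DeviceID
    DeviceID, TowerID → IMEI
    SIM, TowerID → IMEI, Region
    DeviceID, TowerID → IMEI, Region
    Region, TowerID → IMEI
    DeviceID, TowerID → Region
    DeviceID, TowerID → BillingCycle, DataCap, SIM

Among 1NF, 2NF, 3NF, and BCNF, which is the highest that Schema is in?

3NF

Candidate keys: {DeviceID, TowerID}, {Region, TowerID}, {SIM, TowerID}. Prime attributes: {DeviceID, Region, SIM, TowerID}.
Region → DeviceID: {Region}⁺ = {DeviceID, Region}, which is not all of the attributes, so the left side is not a superkey — BCNF is violated.
Its right-hand attributes {DeviceID} are all prime, as are those of every other non-superkey FD — the relation is in 3NF.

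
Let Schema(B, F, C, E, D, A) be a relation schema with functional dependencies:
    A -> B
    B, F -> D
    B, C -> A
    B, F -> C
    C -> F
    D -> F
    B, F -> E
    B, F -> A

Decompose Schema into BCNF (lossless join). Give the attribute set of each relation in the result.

Candidate keys of the original relation: {A, C}, {A, D}, {A, F}, {B, C}, {B, D}, {B, F}.
In {A, B, C, D, E, F}, {A} is not a superkey ({A}⁺ restricted to this set is {A, B}), so split on A -> B into {A, B} and {A, C, D, E, F}.
{A, B}: every determinant is a superkey — BCNF.
In {A, C, D, E, F}, {C} is not a superkey ({C}⁺ restricted to this set is {C, F}), so split on C -> F into {C, F} and {A, C, D, E}.
{C, F}: every determinant is a superkey — BCNF.
{A, C, D, E}: every determinant is a superkey — BCNF.

{A, B}; {A, C, D, E}; {C, F}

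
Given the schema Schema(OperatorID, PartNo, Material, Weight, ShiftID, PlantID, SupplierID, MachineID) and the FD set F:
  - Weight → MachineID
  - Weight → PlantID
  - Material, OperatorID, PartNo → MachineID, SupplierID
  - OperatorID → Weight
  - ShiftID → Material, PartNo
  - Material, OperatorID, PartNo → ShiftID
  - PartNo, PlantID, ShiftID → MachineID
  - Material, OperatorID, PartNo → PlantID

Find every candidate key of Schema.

{OperatorID} never appears on the right of any FD, so every key must include it.
{OperatorID, ShiftID}⁺ = {MachineID, Material, OperatorID, PartNo, PlantID, ShiftID, SupplierID, Weight} — all of the relation — so {OperatorID, ShiftID} is a candidate key.
{Material, OperatorID, PartNo}⁺ = {MachineID, Material, OperatorID, PartNo, PlantID, ShiftID, SupplierID, Weight} — all of the relation — so {Material, OperatorID, PartNo} is a candidate key.
No proper subset of any of these is a key, and no other minimal superkey exists.

{Material, OperatorID, PartNo}, {OperatorID, ShiftID}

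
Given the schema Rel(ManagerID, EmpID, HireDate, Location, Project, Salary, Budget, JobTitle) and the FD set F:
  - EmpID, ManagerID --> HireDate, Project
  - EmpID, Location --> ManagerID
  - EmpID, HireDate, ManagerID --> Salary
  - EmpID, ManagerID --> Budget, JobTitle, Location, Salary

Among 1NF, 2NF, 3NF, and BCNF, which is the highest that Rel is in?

BCNF

Candidate keys: {EmpID, Location}, {EmpID, ManagerID}. Prime attributes: {EmpID, Location, ManagerID}.
Each dependency's left side is a superkey — BCNF holds.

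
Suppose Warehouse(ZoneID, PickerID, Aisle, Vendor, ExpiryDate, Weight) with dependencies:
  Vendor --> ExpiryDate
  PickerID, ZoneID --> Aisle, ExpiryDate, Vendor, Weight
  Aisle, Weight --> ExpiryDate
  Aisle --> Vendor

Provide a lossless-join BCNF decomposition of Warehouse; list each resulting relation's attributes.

{Aisle, PickerID, Weight, ZoneID}; {Aisle, Vendor}; {ExpiryDate, Vendor}

Candidate key of the original relation: {PickerID, ZoneID}.
Within {Aisle, ExpiryDate, PickerID, Vendor, Weight, ZoneID}: {Vendor}⁺ ∩ {Aisle, ExpiryDate, PickerID, Vendor, Weight, ZoneID} = {ExpiryDate, Vendor}, not the whole set, so Vendor --> ExpiryDate violates BCNF; decompose into {ExpiryDate, Vendor} and {Aisle, PickerID, Vendor, Weight, ZoneID}.
{ExpiryDate, Vendor} is in BCNF.
Within {Aisle, PickerID, Vendor, Weight, ZoneID}: {Aisle, Weight}⁺ ∩ {Aisle, PickerID, Vendor, Weight, ZoneID} = {Aisle, Vendor, Weight}, not the whole set, so Aisle, Weight --> Vendor violates BCNF; decompose into {Aisle, Vendor, Weight} and {Aisle, PickerID, Weight, ZoneID}.
Within {Aisle, Vendor, Weight}: {Aisle}⁺ ∩ {Aisle, Vendor, Weight} = {Aisle, Vendor}, not the whole set, so Aisle --> Vendor violates BCNF; decompose into {Aisle, Vendor} and {Aisle, Weight}.
{Aisle, Vendor} is in BCNF.
{Aisle, Weight} is in BCNF.
{Aisle, PickerID, Weight, ZoneID} is in BCNF.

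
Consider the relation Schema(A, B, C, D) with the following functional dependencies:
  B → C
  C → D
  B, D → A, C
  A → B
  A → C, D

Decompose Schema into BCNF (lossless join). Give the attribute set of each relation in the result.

{A, B, C}; {C, D}

Candidate keys of the original relation: {A}, {B}.
Within {A, B, C, D}: {C}⁺ ∩ {A, B, C, D} = {C, D}, not the whole set, so C → D violates BCNF; decompose into {C, D} and {A, B, C}.
{C, D} is in BCNF.
{A, B, C} is in BCNF.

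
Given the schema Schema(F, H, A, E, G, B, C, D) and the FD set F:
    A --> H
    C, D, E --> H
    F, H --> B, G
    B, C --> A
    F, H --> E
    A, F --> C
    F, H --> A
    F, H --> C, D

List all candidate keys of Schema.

{A, F}, {B, C, F}, {C, D, E, F}, {F, H}

Attributes never on any right-hand side: {F} — every candidate key must contain it.
{A, F}⁺ = {A, B, C, D, E, F, G, H}, which is every attribute, so {A, F} is a candidate key.
{F, H}⁺ = {A, B, C, D, E, F, G, H}, which is every attribute, so {F, H} is a candidate key.
{B, C, F}⁺ = {A, B, C, D, E, F, G, H}, which is every attribute, so {B, C, F} is a candidate key.
{C, D, E, F}⁺ = {A, B, C, D, E, F, G, H}, which is every attribute, so {C, D, E, F} is a candidate key.
No proper subset of any of these is a key, and no other minimal superkey exists.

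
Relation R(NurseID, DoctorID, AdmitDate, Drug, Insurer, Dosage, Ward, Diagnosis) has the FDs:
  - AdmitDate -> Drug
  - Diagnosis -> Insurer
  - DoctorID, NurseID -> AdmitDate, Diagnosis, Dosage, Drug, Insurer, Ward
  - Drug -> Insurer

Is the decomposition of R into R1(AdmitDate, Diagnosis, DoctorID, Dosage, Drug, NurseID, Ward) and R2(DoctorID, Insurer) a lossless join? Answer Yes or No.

The shared attributes are {DoctorID} and {DoctorID}⁺ = {DoctorID}.
The closure covers neither R1 nor R2 entirely; the join is not lossless.

No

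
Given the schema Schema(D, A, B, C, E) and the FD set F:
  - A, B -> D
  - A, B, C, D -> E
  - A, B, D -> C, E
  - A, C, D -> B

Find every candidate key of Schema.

{A} never appears on the right of any FD, so every key must include it.
{A, B} is a candidate key since {A, B}⁺ = {A, B, C, D, E} covers every attribute.
{A, C, D} is a candidate key since {A, C, D}⁺ = {A, B, C, D, E} covers every attribute.
No proper subset of any of these is a key, and no other minimal superkey exists.

{A, B}, {A, C, D}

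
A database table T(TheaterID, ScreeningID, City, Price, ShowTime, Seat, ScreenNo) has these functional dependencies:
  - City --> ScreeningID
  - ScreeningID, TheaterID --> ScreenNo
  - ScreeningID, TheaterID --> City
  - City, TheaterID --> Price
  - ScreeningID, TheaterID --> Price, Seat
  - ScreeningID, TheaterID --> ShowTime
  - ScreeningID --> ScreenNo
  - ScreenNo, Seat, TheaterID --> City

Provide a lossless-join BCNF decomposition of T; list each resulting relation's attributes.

{City, Price, Seat, ShowTime, TheaterID}; {City, ScreeningID}; {ScreenNo, ScreeningID}

Candidate keys of the original relation: {City, TheaterID}, {ScreenNo, Seat, TheaterID}, {ScreeningID, TheaterID}.
{City, Price, ScreenNo, ScreeningID, Seat, ShowTime, TheaterID}: {City} determines {City, ScreenNo, ScreeningID} here but is not a superkey — split on City --> ScreenNo, ScreeningID, giving {City, ScreenNo, ScreeningID} and {City, Price, Seat, ShowTime, TheaterID}.
{City, ScreenNo, ScreeningID}: {ScreeningID} determines {ScreenNo, ScreeningID} here but is not a superkey — split on ScreeningID --> ScreenNo, giving {ScreenNo, ScreeningID} and {City, ScreeningID}.
{ScreenNo, ScreeningID} is in BCNF.
{City, ScreeningID} is in BCNF.
{City, Price, Seat, ShowTime, TheaterID} is in BCNF.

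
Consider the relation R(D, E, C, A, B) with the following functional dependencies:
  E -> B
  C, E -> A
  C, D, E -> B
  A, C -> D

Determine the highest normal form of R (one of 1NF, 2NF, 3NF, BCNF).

1NF

Candidate key: {C, E}. Prime attributes: {C, E}.
For E -> B we have {E}⁺ = {B, E}; {E} is not a superkey, so BCNF fails.
E -> B has non-prime {B} on the right and a non-superkey on the left, so 3NF fails.
{E} is a proper subset of the key {C, E}, and {E}⁺ contains the non-prime attribute {B} — a partial dependency, so 2NF is violated.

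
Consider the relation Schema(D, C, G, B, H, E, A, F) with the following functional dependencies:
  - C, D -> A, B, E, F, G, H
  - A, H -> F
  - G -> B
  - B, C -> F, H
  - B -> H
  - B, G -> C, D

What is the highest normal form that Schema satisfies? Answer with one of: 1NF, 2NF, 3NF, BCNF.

2NF

Candidate keys: {C, D}, {G}. Prime attributes: {C, D, G}.
A, H -> F breaks BCNF: {A, H}⁺ = {A, F, H}, so {A, H} is not a superkey.
A, H -> F determines the non-prime attribute {F} from a non-superkey — 3NF is violated.
No non-prime attribute depends on a proper subset of any candidate key, so 2NF holds.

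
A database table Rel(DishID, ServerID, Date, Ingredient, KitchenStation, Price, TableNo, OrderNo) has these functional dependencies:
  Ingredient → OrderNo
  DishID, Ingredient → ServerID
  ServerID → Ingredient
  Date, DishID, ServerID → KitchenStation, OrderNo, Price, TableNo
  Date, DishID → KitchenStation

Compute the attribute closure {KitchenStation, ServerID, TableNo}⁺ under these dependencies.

Start with {KitchenStation, ServerID, TableNo}.
ServerID → Ingredient applies; add {Ingredient} → now {Ingredient, KitchenStation, ServerID, TableNo}.
Ingredient → OrderNo applies; add {OrderNo} → now {Ingredient, KitchenStation, OrderNo, ServerID, TableNo}.
No further FD applies.

{Ingredient, KitchenStation, OrderNo, ServerID, TableNo}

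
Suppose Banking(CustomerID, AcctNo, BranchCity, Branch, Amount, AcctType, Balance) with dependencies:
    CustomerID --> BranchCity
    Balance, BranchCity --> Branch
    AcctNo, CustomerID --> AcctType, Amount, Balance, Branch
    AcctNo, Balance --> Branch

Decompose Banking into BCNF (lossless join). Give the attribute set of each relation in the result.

{AcctNo, AcctType, Amount, Balance, CustomerID}; {AcctNo, Balance, Branch}; {BranchCity, CustomerID}

Candidate key of the original relation: {AcctNo, CustomerID}.
{AcctNo, AcctType, Amount, Balance, Branch, BranchCity, CustomerID}: {CustomerID} determines {BranchCity, CustomerID} here but is not a superkey — split on CustomerID --> BranchCity, giving {BranchCity, CustomerID} and {AcctNo, AcctType, Amount, Balance, Branch, CustomerID}.
{BranchCity, CustomerID}: every determinant is a superkey — BCNF.
{AcctNo, AcctType, Amount, Balance, Branch, CustomerID}: {AcctNo, Balance} determines {AcctNo, Balance, Branch} here but is not a superkey — split on AcctNo, Balance --> Branch, giving {AcctNo, Balance, Branch} and {AcctNo, AcctType, Amount, Balance, CustomerID}.
{AcctNo, Balance, Branch}: every determinant is a superkey — BCNF.
{AcctNo, AcctType, Amount, Balance, CustomerID}: every determinant is a superkey — BCNF.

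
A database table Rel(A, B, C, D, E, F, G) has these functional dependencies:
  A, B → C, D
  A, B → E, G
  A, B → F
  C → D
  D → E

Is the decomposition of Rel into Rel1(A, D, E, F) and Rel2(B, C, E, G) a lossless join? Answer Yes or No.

The shared attributes are {E} and {E}⁺ = {E}.
Neither Rel1 nor Rel2 is contained in that closure, so the decomposition is lossy.

No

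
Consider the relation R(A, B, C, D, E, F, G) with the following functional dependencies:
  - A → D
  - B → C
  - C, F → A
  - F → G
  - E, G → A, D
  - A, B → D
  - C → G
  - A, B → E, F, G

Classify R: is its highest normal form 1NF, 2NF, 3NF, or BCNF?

1NF

Candidate keys: {A, B}, {B, E}, {B, F}. Prime attributes: {A, B, E, F}.
A → D breaks BCNF: {A}⁺ = {A, D}, so {A} is not a superkey.
Because {D} is non-prime and the left side of A → D is not a superkey, the relation is not in 3NF.
The proper key subset {A} of {A, B} determines non-prime {D}, so the relation is not even in 2NF.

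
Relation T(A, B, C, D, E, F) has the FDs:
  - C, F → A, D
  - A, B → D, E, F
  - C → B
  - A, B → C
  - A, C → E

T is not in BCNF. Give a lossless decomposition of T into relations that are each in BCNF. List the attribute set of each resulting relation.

{A, C, D, E, F}; {B, C}

Candidate keys of the original relation: {A, B}, {A, C}, {C, F}.
In {A, B, C, D, E, F}, {C} is not a superkey ({C}⁺ restricted to this set is {B, C}), so split on C → B into {B, C} and {A, C, D, E, F}.
{B, C} has no BCNF violation.
{A, C, D, E, F} has no BCNF violation.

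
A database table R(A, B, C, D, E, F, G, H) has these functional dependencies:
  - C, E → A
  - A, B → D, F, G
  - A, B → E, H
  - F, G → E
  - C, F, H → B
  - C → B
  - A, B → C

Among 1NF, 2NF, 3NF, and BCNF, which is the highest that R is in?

Candidate keys: {A, B}, {A, C}, {C, E}, {C, F, G}. Prime attributes: {A, B, C, E, F, G}.
F, G → E breaks BCNF: {F, G}⁺ = {E, F, G}, so {F, G} is not a superkey.
But every attribute on its right side ({E}) is prime, and the same holds for every other non-superkey FD, so 3NF still holds.

3NF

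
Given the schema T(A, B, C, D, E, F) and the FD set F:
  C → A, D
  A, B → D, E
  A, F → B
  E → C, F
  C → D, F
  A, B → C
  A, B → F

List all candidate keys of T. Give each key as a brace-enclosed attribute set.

{C}⁺ = {A, B, C, D, E, F}, which is every attribute, so {C} is a candidate key.
{E}⁺ = {A, B, C, D, E, F}, which is every attribute, so {E} is a candidate key.
{A, B}⁺ = {A, B, C, D, E, F}, which is every attribute, so {A, B} is a candidate key.
{A, F}⁺ = {A, B, C, D, E, F}, which is every attribute, so {A, F} is a candidate key.
These are minimal and exhaustive — every other superkey contains one of them.

{A, B}, {A, F}, {C}, {E}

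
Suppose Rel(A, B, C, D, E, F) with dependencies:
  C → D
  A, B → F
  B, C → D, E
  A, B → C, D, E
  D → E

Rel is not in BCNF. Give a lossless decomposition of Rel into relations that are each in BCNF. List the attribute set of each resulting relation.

{A, B, C, F}; {C, D}; {D, E}

Candidate key of the original relation: {A, B}.
{A, B, C, D, E, F}: {C} determines {C, D, E} here but is not a superkey — split on C → D, E, giving {C, D, E} and {A, B, C, F}.
{C, D, E}: {D} determines {D, E} here but is not a superkey — split on D → E, giving {D, E} and {C, D}.
{D, E} has no BCNF violation.
{C, D} has no BCNF violation.
{A, B, C, F} has no BCNF violation.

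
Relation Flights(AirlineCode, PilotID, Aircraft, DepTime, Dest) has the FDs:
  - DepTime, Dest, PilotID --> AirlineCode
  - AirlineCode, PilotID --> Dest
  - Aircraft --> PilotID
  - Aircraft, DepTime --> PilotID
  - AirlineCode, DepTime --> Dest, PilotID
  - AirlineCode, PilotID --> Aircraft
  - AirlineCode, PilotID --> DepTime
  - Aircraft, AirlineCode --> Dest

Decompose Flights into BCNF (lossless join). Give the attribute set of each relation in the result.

Candidate keys of the original relation: {Aircraft, AirlineCode}, {Aircraft, DepTime, Dest}, {AirlineCode, DepTime}, {AirlineCode, PilotID}, {DepTime, Dest, PilotID}.
Within {Aircraft, AirlineCode, DepTime, Dest, PilotID}: {Aircraft}⁺ ∩ {Aircraft, AirlineCode, DepTime, Dest, PilotID} = {Aircraft, PilotID}, not the whole set, so Aircraft --> PilotID violates BCNF; decompose into {Aircraft, PilotID} and {Aircraft, AirlineCode, DepTime, Dest}.
{Aircraft, PilotID} is in BCNF.
{Aircraft, AirlineCode, DepTime, Dest} is in BCNF.

{Aircraft, AirlineCode, DepTime, Dest}; {Aircraft, PilotID}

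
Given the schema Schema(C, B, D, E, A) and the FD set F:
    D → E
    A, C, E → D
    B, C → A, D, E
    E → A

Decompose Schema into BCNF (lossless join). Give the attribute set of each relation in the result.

{A, E}; {B, C, D}; {D, E}

Candidate key of the original relation: {B, C}.
Within {A, B, C, D, E}: {D}⁺ ∩ {A, B, C, D, E} = {A, D, E}, not the whole set, so D → A, E violates BCNF; decompose into {A, D, E} and {B, C, D}.
Within {A, D, E}: {E}⁺ ∩ {A, D, E} = {A, E}, not the whole set, so E → A violates BCNF; decompose into {A, E} and {D, E}.
{A, E}: every determinant is a superkey — BCNF.
{D, E}: every determinant is a superkey — BCNF.
{B, C, D}: every determinant is a superkey — BCNF.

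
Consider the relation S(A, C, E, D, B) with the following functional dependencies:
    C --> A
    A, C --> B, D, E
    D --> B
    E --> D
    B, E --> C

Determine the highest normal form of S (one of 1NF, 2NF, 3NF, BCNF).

Candidate keys: {C}, {E}. Prime attributes: {C, E}.
D --> B breaks BCNF: {D}⁺ = {B, D}, so {D} is not a superkey.
D --> B determines the non-prime attribute {B} from a non-superkey — 3NF is violated.
Every candidate key is a single attribute, so no partial dependency is possible; 2NF holds.

2NF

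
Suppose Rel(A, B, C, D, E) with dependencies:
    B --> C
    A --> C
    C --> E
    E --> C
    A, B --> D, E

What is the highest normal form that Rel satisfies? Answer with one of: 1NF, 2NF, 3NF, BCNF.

Candidate key: {A, B}. Prime attributes: {A, B}.
For B --> C we have {B}⁺ = {B, C, E}; {B} is not a superkey, so BCNF fails.
Because {C} is non-prime and the left side of B --> C is not a superkey, the relation is not in 3NF.
The proper key subset {A} of {A, B} determines non-prime {C, E}, so the relation is not even in 2NF.

1NF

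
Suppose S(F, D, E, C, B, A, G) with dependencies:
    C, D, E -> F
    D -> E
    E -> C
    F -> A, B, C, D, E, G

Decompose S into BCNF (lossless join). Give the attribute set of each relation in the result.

Candidate keys of the original relation: {D}, {F}.
In {A, B, C, D, E, F, G}, {E} is not a superkey ({E}⁺ restricted to this set is {C, E}), so split on E -> C into {C, E} and {A, B, D, E, F, G}.
{C, E}: every determinant is a superkey — BCNF.
{A, B, D, E, F, G}: every determinant is a superkey — BCNF.

{A, B, D, E, F, G}; {C, E}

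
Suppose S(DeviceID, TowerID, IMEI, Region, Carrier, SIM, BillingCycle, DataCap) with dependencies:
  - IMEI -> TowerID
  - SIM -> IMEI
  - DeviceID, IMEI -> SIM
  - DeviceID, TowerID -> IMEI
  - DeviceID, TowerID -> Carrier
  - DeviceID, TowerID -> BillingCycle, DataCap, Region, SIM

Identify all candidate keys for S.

{DeviceID, IMEI}, {DeviceID, SIM}, {DeviceID, TowerID}

{DeviceID} never appears on the right of any FD, so every key must include it.
{DeviceID, IMEI}⁺ = {BillingCycle, Carrier, DataCap, DeviceID, IMEI, Region, SIM, TowerID} — all of the relation — so {DeviceID, IMEI} is a candidate key.
{DeviceID, SIM}⁺ = {BillingCycle, Carrier, DataCap, DeviceID, IMEI, Region, SIM, TowerID} — all of the relation — so {DeviceID, SIM} is a candidate key.
{DeviceID, TowerID}⁺ = {BillingCycle, Carrier, DataCap, DeviceID, IMEI, Region, SIM, TowerID} — all of the relation — so {DeviceID, TowerID} is a candidate key.
Any other superkey properly contains one of these, so there are no further candidate keys.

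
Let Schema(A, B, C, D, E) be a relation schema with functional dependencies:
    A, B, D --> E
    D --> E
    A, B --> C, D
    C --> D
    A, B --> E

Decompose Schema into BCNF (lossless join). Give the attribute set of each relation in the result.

Candidate key of the original relation: {A, B}.
In {A, B, C, D, E}, {D} is not a superkey ({D}⁺ restricted to this set is {D, E}), so split on D --> E into {D, E} and {A, B, C, D}.
{D, E}: every determinant is a superkey — BCNF.
In {A, B, C, D}, {C} is not a superkey ({C}⁺ restricted to this set is {C, D}), so split on C --> D into {C, D} and {A, B, C}.
{C, D}: every determinant is a superkey — BCNF.
{A, B, C}: every determinant is a superkey — BCNF.

{A, B, C}; {C, D}; {D, E}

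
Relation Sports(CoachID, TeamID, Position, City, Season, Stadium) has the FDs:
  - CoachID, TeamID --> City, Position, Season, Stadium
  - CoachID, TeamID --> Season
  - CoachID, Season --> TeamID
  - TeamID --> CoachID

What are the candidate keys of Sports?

{TeamID} is a candidate key since {TeamID}⁺ = {City, CoachID, Position, Season, Stadium, TeamID} covers every attribute.
{CoachID, Season} is a candidate key since {CoachID, Season}⁺ = {City, CoachID, Position, Season, Stadium, TeamID} covers every attribute.
Any other superkey properly contains one of these, so there are no further candidate keys.

{CoachID, Season}, {TeamID}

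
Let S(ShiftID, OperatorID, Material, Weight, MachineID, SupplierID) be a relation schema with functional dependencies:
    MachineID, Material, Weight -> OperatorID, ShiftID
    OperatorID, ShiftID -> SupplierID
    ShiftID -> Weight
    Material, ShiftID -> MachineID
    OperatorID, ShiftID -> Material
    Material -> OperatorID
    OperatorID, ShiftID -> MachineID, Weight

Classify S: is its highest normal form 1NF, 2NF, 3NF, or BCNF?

Candidate keys: {MachineID, Material, Weight}, {Material, ShiftID}, {OperatorID, ShiftID}. Prime attributes: {MachineID, Material, OperatorID, ShiftID, Weight}.
ShiftID -> Weight breaks BCNF: {ShiftID}⁺ = {ShiftID, Weight}, so {ShiftID} is not a superkey.
But every attribute on its right side ({Weight}) is prime, and the same holds for every other non-superkey FD, so 3NF still holds.

3NF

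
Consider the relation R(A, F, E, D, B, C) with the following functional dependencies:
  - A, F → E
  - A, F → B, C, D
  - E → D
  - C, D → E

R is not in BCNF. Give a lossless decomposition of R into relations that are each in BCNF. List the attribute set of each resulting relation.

{A, B, C, E, F}; {D, E}

Candidate key of the original relation: {A, F}.
In {A, B, C, D, E, F}, {E} is not a superkey ({E}⁺ restricted to this set is {D, E}), so split on E → D into {D, E} and {A, B, C, E, F}.
{D, E} has no BCNF violation.
{A, B, C, E, F} has no BCNF violation.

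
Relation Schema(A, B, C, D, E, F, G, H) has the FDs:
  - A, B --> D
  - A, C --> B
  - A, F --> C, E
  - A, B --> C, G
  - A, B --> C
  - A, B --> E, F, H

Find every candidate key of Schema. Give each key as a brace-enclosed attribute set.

{A} never appears on the right of any FD, so every key must include it.
{A, B}⁺ = {A, B, C, D, E, F, G, H}, which is every attribute, so {A, B} is a candidate key.
{A, C}⁺ = {A, B, C, D, E, F, G, H}, which is every attribute, so {A, C} is a candidate key.
{A, F}⁺ = {A, B, C, D, E, F, G, H}, which is every attribute, so {A, F} is a candidate key.
These are minimal and exhaustive — every other superkey contains one of them.

{A, B}, {A, C}, {A, F}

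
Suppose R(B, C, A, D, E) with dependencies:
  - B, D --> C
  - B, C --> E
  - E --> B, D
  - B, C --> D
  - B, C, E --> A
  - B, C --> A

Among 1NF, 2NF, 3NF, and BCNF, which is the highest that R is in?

Candidate keys: {B, C}, {B, D}, {E}. Prime attributes: {B, C, D, E}.
The left-hand side of every FD is a superkey, so BCNF is satisfied.

BCNF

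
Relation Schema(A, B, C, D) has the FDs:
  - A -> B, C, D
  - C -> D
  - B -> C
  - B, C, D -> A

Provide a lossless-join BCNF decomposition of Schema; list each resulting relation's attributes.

{A, B, C}; {C, D}

Candidate keys of the original relation: {A}, {B}.
In {A, B, C, D}, {C} is not a superkey ({C}⁺ restricted to this set is {C, D}), so split on C -> D into {C, D} and {A, B, C}.
{C, D} has no BCNF violation.
{A, B, C} has no BCNF violation.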